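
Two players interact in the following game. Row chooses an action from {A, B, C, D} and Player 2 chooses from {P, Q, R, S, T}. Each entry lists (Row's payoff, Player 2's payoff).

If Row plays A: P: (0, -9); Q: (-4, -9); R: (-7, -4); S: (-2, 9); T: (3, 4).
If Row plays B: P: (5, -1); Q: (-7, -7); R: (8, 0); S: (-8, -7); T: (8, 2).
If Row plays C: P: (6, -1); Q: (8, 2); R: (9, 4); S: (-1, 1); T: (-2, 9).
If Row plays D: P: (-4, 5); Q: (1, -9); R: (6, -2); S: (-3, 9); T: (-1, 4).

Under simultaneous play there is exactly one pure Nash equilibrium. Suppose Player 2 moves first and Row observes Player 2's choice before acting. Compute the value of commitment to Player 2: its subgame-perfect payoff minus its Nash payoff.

Work backward from Row's decision.
- P: Row compares 0, 5, 6, -4 and picks C; Player 2 would get -1.
- Q: Row compares -4, -7, 8, 1 and picks C; Player 2 would get 2.
- R: Row compares -7, 8, 9, 6 and picks C; Player 2 would get 4.
- S: Row compares -2, -8, -1, -3 and picks C; Player 2 would get 1.
- T: Row compares 3, 8, -2, -1 and picks B; Player 2 would get 2.
Maximizing over -1, 2, 4, 1, 2, Player 2 chooses R. Subgame-perfect outcome: (C, R) with payoffs (9, 4).
For the simultaneous game, intersect best replies.
Row's best replies: P→C; Q→C; R→C; S→C; T→B.
Player 2's best replies: A→S; B→T; C→T; D→S.
The unique mutual best reply is (B, T), giving (8, 2).
Player 2's commitment gain: 4 − 2 = 2.

2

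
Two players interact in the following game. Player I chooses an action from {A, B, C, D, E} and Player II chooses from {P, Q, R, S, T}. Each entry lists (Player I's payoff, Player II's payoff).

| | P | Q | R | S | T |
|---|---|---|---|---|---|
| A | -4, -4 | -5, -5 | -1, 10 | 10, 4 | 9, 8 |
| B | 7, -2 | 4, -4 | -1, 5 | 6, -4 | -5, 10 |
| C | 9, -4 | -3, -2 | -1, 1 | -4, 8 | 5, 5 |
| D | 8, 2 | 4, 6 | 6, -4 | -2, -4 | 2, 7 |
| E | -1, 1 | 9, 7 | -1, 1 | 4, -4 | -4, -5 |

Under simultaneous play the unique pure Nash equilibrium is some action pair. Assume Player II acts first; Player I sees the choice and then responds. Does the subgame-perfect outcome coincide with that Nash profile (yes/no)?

Player I best-responds to each possible Player II move:
- P → Player I plays C (best of -4, 7, 9, 8, -1); Player II gets -4.
- Q → Player I plays E (best of -5, 4, -3, 4, 9); Player II gets 7.
- R → Player I plays D (best of -1, -1, -1, 6, -1); Player II gets -4.
- S → Player I plays A (best of 10, 6, -4, -2, 4); Player II gets 4.
- T → Player I plays A (best of 9, -5, 5, 2, -4); Player II gets 8.
Maximizing over -4, 7, -4, 4, 8, Player II chooses T. Subgame-perfect outcome: (A, T) with payoffs (9, 8).
For the simultaneous game, intersect best replies.
Player I's best replies: P→C; Q→E; R→D; S→A; T→A.
Player II's best replies: A→R; B→T; C→S; D→T; E→Q.
Only (E, Q) has each player best-responding; Nash payoffs (9, 7).
Sequential outcome (A, T) differs from the Nash profile (E, Q).

no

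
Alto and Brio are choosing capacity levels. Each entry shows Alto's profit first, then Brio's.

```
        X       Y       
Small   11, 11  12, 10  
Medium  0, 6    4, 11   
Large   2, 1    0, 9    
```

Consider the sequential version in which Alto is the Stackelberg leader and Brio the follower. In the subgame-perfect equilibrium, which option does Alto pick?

Solve by backward induction (Alto leads).
- Small: Brio compares 11, 10 and picks X; Alto would get 11.
- Medium: Brio compares 6, 11 and picks Y; Alto would get 4.
- Large: Brio compares 1, 9 and picks Y; Alto would get 0.
Alto's induced payoffs are 11, 4, 0, so Alto commits to Small. Subgame-perfect outcome: (Small, X) with payoffs (11, 11).

Small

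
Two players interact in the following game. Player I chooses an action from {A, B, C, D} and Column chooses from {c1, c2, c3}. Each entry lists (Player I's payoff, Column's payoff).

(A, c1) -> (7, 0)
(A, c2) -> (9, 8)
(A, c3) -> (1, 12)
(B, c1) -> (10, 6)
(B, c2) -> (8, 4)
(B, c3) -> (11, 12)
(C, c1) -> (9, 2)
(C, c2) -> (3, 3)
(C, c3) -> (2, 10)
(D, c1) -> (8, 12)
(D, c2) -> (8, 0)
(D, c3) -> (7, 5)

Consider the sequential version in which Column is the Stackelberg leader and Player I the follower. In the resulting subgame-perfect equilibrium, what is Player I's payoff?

Player I best-responds to each possible Column move:
- c1: BR = B, leader payoff 6.
- c2: BR = A, leader payoff 8.
- c3: BR = B, leader payoff 12.
Maximizing over 6, 8, 12, Column chooses c3. Subgame-perfect outcome: (B, c3) with payoffs (11, 12).

11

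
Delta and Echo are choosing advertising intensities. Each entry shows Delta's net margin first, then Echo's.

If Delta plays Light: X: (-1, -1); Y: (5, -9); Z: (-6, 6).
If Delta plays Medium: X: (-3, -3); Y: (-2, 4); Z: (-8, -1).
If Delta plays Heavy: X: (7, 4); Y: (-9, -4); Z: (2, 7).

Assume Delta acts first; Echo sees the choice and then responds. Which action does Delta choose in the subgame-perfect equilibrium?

Heavy

Work backward from Echo's decision.
- Light → Echo plays Z (best of -1, -9, 6); Delta gets -6.
- Medium → Echo plays Y (best of -3, 4, -1); Delta gets -2.
- Heavy → Echo plays Z (best of 4, -4, 7); Delta gets 2.
Delta's induced payoffs are -6, -2, 2, so Delta commits to Heavy. Subgame-perfect outcome: (Heavy, Z) with payoffs (2, 7).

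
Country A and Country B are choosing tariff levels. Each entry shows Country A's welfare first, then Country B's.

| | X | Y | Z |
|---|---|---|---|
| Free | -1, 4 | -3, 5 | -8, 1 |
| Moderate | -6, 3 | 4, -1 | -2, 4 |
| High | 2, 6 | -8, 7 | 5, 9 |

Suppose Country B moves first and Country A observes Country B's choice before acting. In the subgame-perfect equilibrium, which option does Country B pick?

Z

Work backward from Country A's decision.
- X: BR = High, leader payoff 6.
- Y: BR = Moderate, leader payoff -1.
- Z: BR = High, leader payoff 9.
Maximizing over 6, -1, 9, Country B chooses Z. Subgame-perfect outcome: (High, Z) with payoffs (5, 9).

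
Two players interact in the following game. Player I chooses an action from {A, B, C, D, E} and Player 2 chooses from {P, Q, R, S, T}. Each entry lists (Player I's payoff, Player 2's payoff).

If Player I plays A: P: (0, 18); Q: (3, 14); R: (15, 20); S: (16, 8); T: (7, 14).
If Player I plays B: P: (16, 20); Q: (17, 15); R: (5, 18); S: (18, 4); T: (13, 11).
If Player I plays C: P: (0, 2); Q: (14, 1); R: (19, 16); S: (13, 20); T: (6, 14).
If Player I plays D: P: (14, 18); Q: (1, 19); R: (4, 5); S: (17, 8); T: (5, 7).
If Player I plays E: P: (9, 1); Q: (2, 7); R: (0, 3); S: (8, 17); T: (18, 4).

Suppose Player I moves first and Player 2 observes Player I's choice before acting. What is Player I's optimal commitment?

Solve by backward induction (Player I leads).
- A: BR = R, leader payoff 15.
- B: BR = P, leader payoff 16.
- C: BR = S, leader payoff 13.
- D: BR = Q, leader payoff 1.
- E: BR = S, leader payoff 8.
Player I's induced payoffs are 15, 16, 13, 1, 8, so Player I commits to B. Subgame-perfect outcome: (B, P) with payoffs (16, 20).

B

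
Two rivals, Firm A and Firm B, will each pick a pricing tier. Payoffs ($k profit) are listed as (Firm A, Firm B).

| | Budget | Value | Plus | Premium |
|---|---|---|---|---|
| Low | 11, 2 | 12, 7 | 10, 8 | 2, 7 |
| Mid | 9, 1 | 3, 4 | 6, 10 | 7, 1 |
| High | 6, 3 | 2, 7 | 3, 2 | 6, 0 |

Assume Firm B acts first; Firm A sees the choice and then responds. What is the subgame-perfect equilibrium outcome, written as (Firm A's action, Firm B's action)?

Backward induction with Firm B moving first.
- Budget: BR = Low, leader payoff 2.
- Value: BR = Low, leader payoff 7.
- Plus: BR = Low, leader payoff 8.
- Premium: BR = Mid, leader payoff 1.
Maximizing over 2, 7, 8, 1, Firm B chooses Plus. Subgame-perfect outcome: (Low, Plus) with payoffs (10, 8).

(Low, Plus)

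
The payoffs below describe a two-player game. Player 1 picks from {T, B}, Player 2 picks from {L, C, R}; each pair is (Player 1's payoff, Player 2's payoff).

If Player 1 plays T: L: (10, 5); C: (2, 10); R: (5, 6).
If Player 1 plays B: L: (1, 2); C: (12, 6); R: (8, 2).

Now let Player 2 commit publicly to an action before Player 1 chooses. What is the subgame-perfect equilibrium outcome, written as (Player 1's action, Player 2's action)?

Player 1 best-responds to each possible Player 2 move:
- L: Player 1 compares 10, 1 and picks T; Player 2 would get 5.
- C: Player 1 compares 2, 12 and picks B; Player 2 would get 6.
- R: Player 1 compares 5, 8 and picks B; Player 2 would get 2.
Among 5, 6, 2, the best is 6 at C. Subgame-perfect outcome: (B, C) with payoffs (12, 6).

(B, C)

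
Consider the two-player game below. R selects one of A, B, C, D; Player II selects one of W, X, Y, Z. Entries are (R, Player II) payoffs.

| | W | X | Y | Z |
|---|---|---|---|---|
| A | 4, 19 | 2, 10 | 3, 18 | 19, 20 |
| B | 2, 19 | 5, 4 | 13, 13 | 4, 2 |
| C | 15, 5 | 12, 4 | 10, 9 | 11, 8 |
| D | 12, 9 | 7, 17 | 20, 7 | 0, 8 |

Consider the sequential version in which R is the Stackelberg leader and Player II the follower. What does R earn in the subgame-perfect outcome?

19

Work backward from Player II's decision.
- A → Player II plays Z (best of 19, 10, 18, 20); R gets 19.
- B → Player II plays W (best of 19, 4, 13, 2); R gets 2.
- C → Player II plays Y (best of 5, 4, 9, 8); R gets 10.
- D → Player II plays X (best of 9, 17, 7, 8); R gets 7.
Maximizing over 19, 2, 10, 7, R chooses A. Subgame-perfect outcome: (A, Z) with payoffs (19, 20).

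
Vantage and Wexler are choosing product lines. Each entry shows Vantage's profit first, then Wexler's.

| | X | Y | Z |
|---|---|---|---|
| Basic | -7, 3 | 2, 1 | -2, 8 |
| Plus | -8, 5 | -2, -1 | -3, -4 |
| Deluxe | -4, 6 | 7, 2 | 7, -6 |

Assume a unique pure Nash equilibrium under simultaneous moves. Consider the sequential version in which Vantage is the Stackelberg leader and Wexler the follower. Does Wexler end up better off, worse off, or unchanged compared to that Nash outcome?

Solve by backward induction (Vantage leads).
- Basic: BR = Z, leader payoff -2.
- Plus: BR = X, leader payoff -8.
- Deluxe: BR = X, leader payoff -4.
Vantage's induced payoffs are -2, -8, -4, so Vantage commits to Basic. Subgame-perfect outcome: (Basic, Z) with payoffs (-2, 8).
Now find the simultaneous Nash equilibrium.
Vantage's best replies: X→Deluxe; Y→Deluxe; Z→Deluxe.
Wexler's best replies: Basic→Z; Plus→X; Deluxe→X.
Only (Deluxe, X) has each player best-responding; Nash payoffs (-4, 6).
Wexler earns 8 sequentially versus 6 at the Nash outcome: better off.

better off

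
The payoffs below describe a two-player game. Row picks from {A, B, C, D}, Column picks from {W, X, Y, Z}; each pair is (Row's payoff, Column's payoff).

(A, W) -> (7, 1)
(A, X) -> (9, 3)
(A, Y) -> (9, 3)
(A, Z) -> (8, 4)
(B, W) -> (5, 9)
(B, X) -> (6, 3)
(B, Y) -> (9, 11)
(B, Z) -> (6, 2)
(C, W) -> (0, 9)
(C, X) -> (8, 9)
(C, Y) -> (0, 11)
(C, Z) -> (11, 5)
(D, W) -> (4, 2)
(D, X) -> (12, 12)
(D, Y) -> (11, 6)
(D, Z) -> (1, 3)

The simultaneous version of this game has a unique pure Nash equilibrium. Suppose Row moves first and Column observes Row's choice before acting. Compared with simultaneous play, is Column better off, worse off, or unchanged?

unchanged

Work backward from Column's decision.
- A: Column compares 1, 3, 3, 4 and picks Z; Row would get 8.
- B: Column compares 9, 3, 11, 2 and picks Y; Row would get 9.
- C: Column compares 9, 9, 11, 5 and picks Y; Row would get 0.
- D: Column compares 2, 12, 6, 3 and picks X; Row would get 12.
Maximizing over 8, 9, 0, 12, Row chooses D. Subgame-perfect outcome: (D, X) with payoffs (12, 12).
For the simultaneous game, intersect best replies.
Row's best replies: W→A; X→D; Y→D; Z→C.
Column's best replies: A→Z; B→Y; C→Y; D→X.
The unique mutual best reply is (D, X), giving (12, 12).
Column earns 12 sequentially versus 12 at the Nash outcome: unchanged.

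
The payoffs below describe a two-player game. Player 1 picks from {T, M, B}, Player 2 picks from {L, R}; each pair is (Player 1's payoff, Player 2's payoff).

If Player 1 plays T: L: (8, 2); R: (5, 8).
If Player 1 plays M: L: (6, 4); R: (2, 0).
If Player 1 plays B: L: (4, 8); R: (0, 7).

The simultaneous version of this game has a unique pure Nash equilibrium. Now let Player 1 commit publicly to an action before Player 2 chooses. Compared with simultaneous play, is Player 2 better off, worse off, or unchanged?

Work backward from Player 2's decision.
- T: Player 2 compares 2, 8 and picks R; Player 1 would get 5.
- M: Player 2 compares 4, 0 and picks L; Player 1 would get 6.
- B: Player 2 compares 8, 7 and picks L; Player 1 would get 4.
Among 5, 6, 4, the best is 6 at M. Subgame-perfect outcome: (M, L) with payoffs (6, 4).
Under simultaneous play:
Player 1's best replies: L→T; R→T.
Player 2's best replies: T→R; M→L; B→L.
Only (T, R) has each player best-responding; Nash payoffs (5, 8).
Player 2 earns 4 sequentially versus 8 at the Nash outcome: worse off.

worse off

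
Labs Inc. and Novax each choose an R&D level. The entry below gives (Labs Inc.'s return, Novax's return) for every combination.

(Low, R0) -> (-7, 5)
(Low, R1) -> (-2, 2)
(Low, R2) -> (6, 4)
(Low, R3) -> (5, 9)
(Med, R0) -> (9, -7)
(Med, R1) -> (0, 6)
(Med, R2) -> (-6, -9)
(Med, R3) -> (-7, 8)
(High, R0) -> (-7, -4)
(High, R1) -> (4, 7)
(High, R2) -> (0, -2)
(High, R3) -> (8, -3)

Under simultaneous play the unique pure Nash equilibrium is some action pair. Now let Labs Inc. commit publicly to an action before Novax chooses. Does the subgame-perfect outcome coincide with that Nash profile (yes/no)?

no

Backward induction with Labs Inc. moving first.
- Low: BR = R3, leader payoff 5.
- Med: BR = R3, leader payoff -7.
- High: BR = R1, leader payoff 4.
Maximizing over 5, -7, 4, Labs Inc. chooses Low. Subgame-perfect outcome: (Low, R3) with payoffs (5, 9).
Now find the simultaneous Nash equilibrium.
Labs Inc.'s best replies: R0→Med; R1→High; R2→Low; R3→High.
Novax's best replies: Low→R3; Med→R3; High→R1.
Only (High, R1) has each player best-responding; Nash payoffs (4, 7).
Sequential outcome (Low, R3) differs from the Nash profile (High, R1).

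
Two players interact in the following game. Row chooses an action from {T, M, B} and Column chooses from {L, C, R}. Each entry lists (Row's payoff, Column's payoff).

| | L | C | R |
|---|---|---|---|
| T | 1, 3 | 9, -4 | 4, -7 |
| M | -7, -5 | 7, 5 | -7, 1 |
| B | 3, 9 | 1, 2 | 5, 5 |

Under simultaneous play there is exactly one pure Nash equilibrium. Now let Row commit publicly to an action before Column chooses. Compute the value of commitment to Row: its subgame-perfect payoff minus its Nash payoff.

Column best-responds to each possible Row move:
- T: BR = L, leader payoff 1.
- M: BR = C, leader payoff 7.
- B: BR = L, leader payoff 3.
Maximizing over 1, 7, 3, Row chooses M. Subgame-perfect outcome: (M, C) with payoffs (7, 5).
For the simultaneous game, intersect best replies.
Row's best replies: L→B; C→T; R→B.
Column's best replies: T→L; M→C; B→L.
The unique mutual best reply is (B, L), giving (3, 9).
Row's commitment gain: 7 − 3 = 4.

4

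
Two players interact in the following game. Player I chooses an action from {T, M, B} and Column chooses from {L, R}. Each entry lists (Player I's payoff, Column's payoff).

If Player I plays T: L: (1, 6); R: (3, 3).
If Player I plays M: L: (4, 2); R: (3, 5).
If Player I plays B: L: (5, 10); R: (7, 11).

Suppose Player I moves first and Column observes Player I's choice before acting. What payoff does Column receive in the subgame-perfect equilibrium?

11

Column best-responds to each possible Player I move:
- T → Column plays L (best of 6, 3); Player I gets 1.
- M → Column plays R (best of 2, 5); Player I gets 3.
- B → Column plays R (best of 10, 11); Player I gets 7.
Maximizing over 1, 3, 7, Player I chooses B. Subgame-perfect outcome: (B, R) with payoffs (7, 11).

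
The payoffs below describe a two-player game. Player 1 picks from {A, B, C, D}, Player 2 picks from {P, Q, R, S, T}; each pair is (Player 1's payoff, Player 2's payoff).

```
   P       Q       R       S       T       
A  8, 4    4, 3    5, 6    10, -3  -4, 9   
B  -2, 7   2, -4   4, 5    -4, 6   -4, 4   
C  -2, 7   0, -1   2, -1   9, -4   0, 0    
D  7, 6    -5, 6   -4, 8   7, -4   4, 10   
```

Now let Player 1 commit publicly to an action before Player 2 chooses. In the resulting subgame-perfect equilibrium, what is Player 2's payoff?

10

Work backward from Player 2's decision.
- A → Player 2 plays T (best of 4, 3, 6, -3, 9); Player 1 gets -4.
- B → Player 2 plays P (best of 7, -4, 5, 6, 4); Player 1 gets -2.
- C → Player 2 plays P (best of 7, -1, -1, -4, 0); Player 1 gets -2.
- D → Player 2 plays T (best of 6, 6, 8, -4, 10); Player 1 gets 4.
Among -4, -2, -2, 4, the best is 4 at D. Subgame-perfect outcome: (D, T) with payoffs (4, 10).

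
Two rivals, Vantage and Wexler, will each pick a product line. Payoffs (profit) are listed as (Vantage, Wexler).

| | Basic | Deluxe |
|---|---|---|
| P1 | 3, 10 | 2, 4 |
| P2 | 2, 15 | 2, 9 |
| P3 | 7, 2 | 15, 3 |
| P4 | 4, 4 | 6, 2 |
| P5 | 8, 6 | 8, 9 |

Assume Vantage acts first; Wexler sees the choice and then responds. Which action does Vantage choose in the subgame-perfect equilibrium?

Work backward from Wexler's decision.
- P1: Wexler compares 10, 4 and picks Basic; Vantage would get 3.
- P2: Wexler compares 15, 9 and picks Basic; Vantage would get 2.
- P3: Wexler compares 2, 3 and picks Deluxe; Vantage would get 15.
- P4: Wexler compares 4, 2 and picks Basic; Vantage would get 4.
- P5: Wexler compares 6, 9 and picks Deluxe; Vantage would get 8.
Vantage's induced payoffs are 3, 2, 15, 4, 8, so Vantage commits to P3. Subgame-perfect outcome: (P3, Deluxe) with payoffs (15, 3).

P3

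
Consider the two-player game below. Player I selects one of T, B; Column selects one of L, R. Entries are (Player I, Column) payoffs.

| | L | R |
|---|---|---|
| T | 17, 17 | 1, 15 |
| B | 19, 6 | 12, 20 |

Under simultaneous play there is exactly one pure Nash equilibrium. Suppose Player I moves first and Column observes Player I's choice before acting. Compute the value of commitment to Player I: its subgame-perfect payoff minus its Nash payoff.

Column best-responds to each possible Player I move:
- T: BR = L, leader payoff 17.
- B: BR = R, leader payoff 12.
Among 17, 12, the best is 17 at T. Subgame-perfect outcome: (T, L) with payoffs (17, 17).
Now find the simultaneous Nash equilibrium.
Player I's best replies: L→B; R→B.
Column's best replies: T→L; B→R.
Only (B, R) has each player best-responding; Nash payoffs (12, 20).
Player I's commitment gain: 17 − 12 = 5.

5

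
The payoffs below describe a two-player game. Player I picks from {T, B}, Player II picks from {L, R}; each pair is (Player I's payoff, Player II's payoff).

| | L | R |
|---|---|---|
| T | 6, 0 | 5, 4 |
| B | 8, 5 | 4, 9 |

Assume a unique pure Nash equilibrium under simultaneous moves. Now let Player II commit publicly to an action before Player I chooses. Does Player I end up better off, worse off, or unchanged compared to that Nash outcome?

Player I best-responds to each possible Player II move:
- L → Player I plays B (best of 6, 8); Player II gets 5.
- R → Player I plays T (best of 5, 4); Player II gets 4.
Player II's induced payoffs are 5, 4, so Player II commits to L. Subgame-perfect outcome: (B, L) with payoffs (8, 5).
Now find the simultaneous Nash equilibrium.
Player I's best replies: L→B; R→T.
Player II's best replies: T→R; B→R.
The unique mutual best reply is (T, R), giving (5, 4).
Player I earns 8 sequentially versus 5 at the Nash outcome: better off.

better off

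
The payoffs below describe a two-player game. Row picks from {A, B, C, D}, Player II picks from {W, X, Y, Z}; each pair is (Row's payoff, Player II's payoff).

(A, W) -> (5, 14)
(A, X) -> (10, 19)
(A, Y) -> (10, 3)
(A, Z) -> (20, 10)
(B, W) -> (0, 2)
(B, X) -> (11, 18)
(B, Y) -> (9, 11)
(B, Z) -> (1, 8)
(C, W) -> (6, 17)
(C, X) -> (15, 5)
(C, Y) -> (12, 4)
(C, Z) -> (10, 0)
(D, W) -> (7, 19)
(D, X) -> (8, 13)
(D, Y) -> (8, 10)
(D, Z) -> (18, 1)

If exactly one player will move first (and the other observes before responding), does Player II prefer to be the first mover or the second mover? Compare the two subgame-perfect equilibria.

first

If Row leads: Player II's best replies are A→X, B→X, C→W, D→W; Row's induced payoffs 10, 11, 6, 7; outcome (B, X), payoffs (11, 18).
If Player II leads: Row's best replies are W→D, X→C, Y→C, Z→A; Player II's induced payoffs 19, 5, 4, 10; outcome (D, W), payoffs (7, 19).
Player II gets 19 moving first and 18 moving second, so Player II prefers to move first.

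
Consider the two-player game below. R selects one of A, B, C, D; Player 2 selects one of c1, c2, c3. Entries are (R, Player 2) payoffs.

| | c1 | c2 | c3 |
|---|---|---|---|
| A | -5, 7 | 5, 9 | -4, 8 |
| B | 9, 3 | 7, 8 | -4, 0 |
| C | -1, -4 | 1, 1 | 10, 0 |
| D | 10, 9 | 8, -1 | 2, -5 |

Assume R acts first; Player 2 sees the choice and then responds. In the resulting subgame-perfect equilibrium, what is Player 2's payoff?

9

Player 2 best-responds to each possible R move:
- A → Player 2 plays c2 (best of 7, 9, 8); R gets 5.
- B → Player 2 plays c2 (best of 3, 8, 0); R gets 7.
- C → Player 2 plays c2 (best of -4, 1, 0); R gets 1.
- D → Player 2 plays c1 (best of 9, -1, -5); R gets 10.
Among 5, 7, 1, 10, the best is 10 at D. Subgame-perfect outcome: (D, c1) with payoffs (10, 9).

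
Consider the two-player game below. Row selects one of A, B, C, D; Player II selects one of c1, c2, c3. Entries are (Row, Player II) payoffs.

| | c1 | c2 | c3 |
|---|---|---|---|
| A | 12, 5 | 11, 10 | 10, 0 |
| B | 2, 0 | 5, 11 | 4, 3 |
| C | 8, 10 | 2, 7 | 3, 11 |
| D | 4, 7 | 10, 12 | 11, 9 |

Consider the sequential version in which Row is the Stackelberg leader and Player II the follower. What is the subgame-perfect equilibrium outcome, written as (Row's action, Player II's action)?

(A, c2)

Player II best-responds to each possible Row move:
- A: BR = c2, leader payoff 11.
- B: BR = c2, leader payoff 5.
- C: BR = c3, leader payoff 3.
- D: BR = c2, leader payoff 10.
Among 11, 5, 3, 10, the best is 11 at A. Subgame-perfect outcome: (A, c2) with payoffs (11, 10).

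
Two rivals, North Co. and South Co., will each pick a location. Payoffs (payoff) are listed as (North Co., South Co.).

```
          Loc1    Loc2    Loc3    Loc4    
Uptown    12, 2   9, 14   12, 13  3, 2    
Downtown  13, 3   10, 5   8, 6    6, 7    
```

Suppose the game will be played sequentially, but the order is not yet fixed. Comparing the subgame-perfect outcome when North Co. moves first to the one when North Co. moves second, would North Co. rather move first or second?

If North Co. leads: South Co.'s best replies are Uptown→Loc2, Downtown→Loc4; North Co.'s induced payoffs 9, 6; outcome (Uptown, Loc2), payoffs (9, 14).
If South Co. leads: North Co.'s best replies are Loc1→Downtown, Loc2→Downtown, Loc3→Uptown, Loc4→Downtown; South Co.'s induced payoffs 3, 5, 13, 7; outcome (Uptown, Loc3), payoffs (12, 13).
North Co. gets 9 moving first and 12 moving second, so North Co. prefers to move second.

second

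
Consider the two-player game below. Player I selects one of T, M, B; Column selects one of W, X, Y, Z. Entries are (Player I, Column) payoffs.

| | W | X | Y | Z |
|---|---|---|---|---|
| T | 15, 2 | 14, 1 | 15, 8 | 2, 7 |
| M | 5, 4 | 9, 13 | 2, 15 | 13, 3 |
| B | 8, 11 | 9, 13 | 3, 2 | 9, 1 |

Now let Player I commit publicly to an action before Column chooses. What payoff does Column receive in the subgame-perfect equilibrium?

8

Solve by backward induction (Player I leads).
- T → Column plays Y (best of 2, 1, 8, 7); Player I gets 15.
- M → Column plays Y (best of 4, 13, 15, 3); Player I gets 2.
- B → Column plays X (best of 11, 13, 2, 1); Player I gets 9.
Player I's induced payoffs are 15, 2, 9, so Player I commits to T. Subgame-perfect outcome: (T, Y) with payoffs (15, 8).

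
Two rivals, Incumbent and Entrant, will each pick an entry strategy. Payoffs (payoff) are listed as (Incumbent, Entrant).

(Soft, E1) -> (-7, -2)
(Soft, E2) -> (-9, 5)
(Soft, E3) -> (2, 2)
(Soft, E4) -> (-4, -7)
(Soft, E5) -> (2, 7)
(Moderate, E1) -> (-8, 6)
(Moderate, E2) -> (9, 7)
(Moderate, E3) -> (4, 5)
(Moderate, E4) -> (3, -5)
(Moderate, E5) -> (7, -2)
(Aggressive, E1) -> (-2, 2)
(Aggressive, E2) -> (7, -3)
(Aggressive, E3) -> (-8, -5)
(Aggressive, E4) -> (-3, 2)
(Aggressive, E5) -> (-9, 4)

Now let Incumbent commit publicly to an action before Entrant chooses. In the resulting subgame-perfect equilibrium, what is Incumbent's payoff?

Entrant best-responds to each possible Incumbent move:
- Soft: Entrant compares -2, 5, 2, -7, 7 and picks E5; Incumbent would get 2.
- Moderate: Entrant compares 6, 7, 5, -5, -2 and picks E2; Incumbent would get 9.
- Aggressive: Entrant compares 2, -3, -5, 2, 4 and picks E5; Incumbent would get -9.
Maximizing over 2, 9, -9, Incumbent chooses Moderate. Subgame-perfect outcome: (Moderate, E2) with payoffs (9, 7).

9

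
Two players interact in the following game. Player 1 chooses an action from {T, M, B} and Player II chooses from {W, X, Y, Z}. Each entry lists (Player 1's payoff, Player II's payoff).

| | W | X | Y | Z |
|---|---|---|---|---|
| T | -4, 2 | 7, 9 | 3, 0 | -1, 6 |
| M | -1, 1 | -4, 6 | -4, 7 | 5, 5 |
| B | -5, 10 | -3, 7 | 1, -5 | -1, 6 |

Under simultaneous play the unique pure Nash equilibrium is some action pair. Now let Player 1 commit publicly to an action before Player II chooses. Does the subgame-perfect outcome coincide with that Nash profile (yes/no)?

Player II best-responds to each possible Player 1 move:
- T: Player II compares 2, 9, 0, 6 and picks X; Player 1 would get 7.
- M: Player II compares 1, 6, 7, 5 and picks Y; Player 1 would get -4.
- B: Player II compares 10, 7, -5, 6 and picks W; Player 1 would get -5.
Among 7, -4, -5, the best is 7 at T. Subgame-perfect outcome: (T, X) with payoffs (7, 9).
Under simultaneous play:
Player 1's best replies: W→M; X→T; Y→T; Z→M.
Player II's best replies: T→X; M→Y; B→W.
The unique mutual best reply is (T, X), giving (7, 9).
Sequential outcome (T, X) coincides with the Nash profile (T, X).

yes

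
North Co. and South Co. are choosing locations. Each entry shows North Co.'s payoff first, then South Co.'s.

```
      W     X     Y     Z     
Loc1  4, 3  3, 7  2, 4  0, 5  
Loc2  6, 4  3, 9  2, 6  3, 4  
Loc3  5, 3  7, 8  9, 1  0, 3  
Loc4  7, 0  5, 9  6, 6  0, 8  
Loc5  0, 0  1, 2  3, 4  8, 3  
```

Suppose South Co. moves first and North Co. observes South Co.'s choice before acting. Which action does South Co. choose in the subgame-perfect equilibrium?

X

Backward induction with South Co. moving first.
- W: BR = Loc4, leader payoff 0.
- X: BR = Loc3, leader payoff 8.
- Y: BR = Loc3, leader payoff 1.
- Z: BR = Loc5, leader payoff 3.
Among 0, 8, 1, 3, the best is 8 at X. Subgame-perfect outcome: (Loc3, X) with payoffs (7, 8).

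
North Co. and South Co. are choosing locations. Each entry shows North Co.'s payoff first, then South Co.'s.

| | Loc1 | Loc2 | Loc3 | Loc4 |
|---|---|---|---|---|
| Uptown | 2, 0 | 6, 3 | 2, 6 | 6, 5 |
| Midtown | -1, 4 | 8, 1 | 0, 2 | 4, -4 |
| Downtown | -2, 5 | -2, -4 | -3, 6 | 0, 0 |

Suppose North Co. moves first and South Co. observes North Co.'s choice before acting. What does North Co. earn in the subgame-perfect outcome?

2

Work backward from South Co.'s decision.
- Uptown: South Co. compares 0, 3, 6, 5 and picks Loc3; North Co. would get 2.
- Midtown: South Co. compares 4, 1, 2, -4 and picks Loc1; North Co. would get -1.
- Downtown: South Co. compares 5, -4, 6, 0 and picks Loc3; North Co. would get -3.
Maximizing over 2, -1, -3, North Co. chooses Uptown. Subgame-perfect outcome: (Uptown, Loc3) with payoffs (2, 6).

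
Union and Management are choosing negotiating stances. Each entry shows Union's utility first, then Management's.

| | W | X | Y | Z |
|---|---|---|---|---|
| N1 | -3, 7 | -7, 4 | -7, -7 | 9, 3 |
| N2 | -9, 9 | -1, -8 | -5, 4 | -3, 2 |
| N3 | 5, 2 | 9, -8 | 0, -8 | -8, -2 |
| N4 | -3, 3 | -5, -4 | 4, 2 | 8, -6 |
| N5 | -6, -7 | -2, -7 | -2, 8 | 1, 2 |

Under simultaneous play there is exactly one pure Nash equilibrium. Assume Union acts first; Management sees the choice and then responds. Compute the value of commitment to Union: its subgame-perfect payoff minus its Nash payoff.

Backward induction with Union moving first.
- N1 → Management plays W (best of 7, 4, -7, 3); Union gets -3.
- N2 → Management plays W (best of 9, -8, 4, 2); Union gets -9.
- N3 → Management plays W (best of 2, -8, -8, -2); Union gets 5.
- N4 → Management plays W (best of 3, -4, 2, -6); Union gets -3.
- N5 → Management plays Y (best of -7, -7, 8, 2); Union gets -2.
Among -3, -9, 5, -3, -2, the best is 5 at N3. Subgame-perfect outcome: (N3, W) with payoffs (5, 2).
For the simultaneous game, intersect best replies.
Union's best replies: W→N3; X→N3; Y→N4; Z→N1.
Management's best replies: N1→W; N2→W; N3→W; N4→W; N5→Y.
Only (N3, W) has each player best-responding; Nash payoffs (5, 2).
Union's commitment gain: 5 − 5 = 0.

0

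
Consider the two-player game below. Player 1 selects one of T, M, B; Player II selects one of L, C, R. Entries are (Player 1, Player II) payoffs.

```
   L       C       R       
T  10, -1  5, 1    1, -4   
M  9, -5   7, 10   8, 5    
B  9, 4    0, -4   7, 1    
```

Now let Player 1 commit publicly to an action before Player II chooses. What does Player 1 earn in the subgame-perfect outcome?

9

Player II best-responds to each possible Player 1 move:
- T: Player II compares -1, 1, -4 and picks C; Player 1 would get 5.
- M: Player II compares -5, 10, 5 and picks C; Player 1 would get 7.
- B: Player II compares 4, -4, 1 and picks L; Player 1 would get 9.
Among 5, 7, 9, the best is 9 at B. Subgame-perfect outcome: (B, L) with payoffs (9, 4).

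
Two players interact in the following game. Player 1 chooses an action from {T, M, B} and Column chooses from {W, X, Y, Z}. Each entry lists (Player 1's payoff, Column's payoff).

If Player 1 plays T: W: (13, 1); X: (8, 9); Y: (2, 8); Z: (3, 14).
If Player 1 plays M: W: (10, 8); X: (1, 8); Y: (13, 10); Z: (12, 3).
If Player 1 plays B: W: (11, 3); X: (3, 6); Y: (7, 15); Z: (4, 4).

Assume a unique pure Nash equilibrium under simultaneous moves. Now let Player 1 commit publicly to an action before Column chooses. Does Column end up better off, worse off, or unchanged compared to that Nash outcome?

Solve by backward induction (Player 1 leads).
- T: BR = Z, leader payoff 3.
- M: BR = Y, leader payoff 13.
- B: BR = Y, leader payoff 7.
Player 1's induced payoffs are 3, 13, 7, so Player 1 commits to M. Subgame-perfect outcome: (M, Y) with payoffs (13, 10).
Under simultaneous play:
Player 1's best replies: W→T; X→T; Y→M; Z→M.
Column's best replies: T→Z; M→Y; B→Y.
The unique mutual best reply is (M, Y), giving (13, 10).
Column earns 10 sequentially versus 10 at the Nash outcome: unchanged.

unchanged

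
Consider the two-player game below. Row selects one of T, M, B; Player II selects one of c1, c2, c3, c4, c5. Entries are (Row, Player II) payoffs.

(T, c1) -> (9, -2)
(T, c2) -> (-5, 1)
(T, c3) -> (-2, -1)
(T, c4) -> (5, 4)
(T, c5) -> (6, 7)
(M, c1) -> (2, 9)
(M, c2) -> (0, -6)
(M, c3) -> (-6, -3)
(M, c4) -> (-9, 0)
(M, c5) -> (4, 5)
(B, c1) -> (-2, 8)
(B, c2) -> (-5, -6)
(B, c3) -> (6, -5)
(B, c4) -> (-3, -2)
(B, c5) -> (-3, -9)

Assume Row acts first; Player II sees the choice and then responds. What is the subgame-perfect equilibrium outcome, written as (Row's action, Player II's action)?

(T, c5)

Work backward from Player II's decision.
- T: BR = c5, leader payoff 6.
- M: BR = c1, leader payoff 2.
- B: BR = c1, leader payoff -2.
Row's induced payoffs are 6, 2, -2, so Row commits to T. Subgame-perfect outcome: (T, c5) with payoffs (6, 7).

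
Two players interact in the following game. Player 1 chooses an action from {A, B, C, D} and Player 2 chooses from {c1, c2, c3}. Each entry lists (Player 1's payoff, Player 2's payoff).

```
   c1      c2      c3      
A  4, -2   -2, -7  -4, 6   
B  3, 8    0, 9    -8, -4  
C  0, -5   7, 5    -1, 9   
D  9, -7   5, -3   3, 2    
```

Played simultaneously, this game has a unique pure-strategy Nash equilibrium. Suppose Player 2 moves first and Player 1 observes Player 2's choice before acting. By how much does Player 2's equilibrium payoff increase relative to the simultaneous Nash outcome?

Solve by backward induction (Player 2 leads).
- c1: Player 1 compares 4, 3, 0, 9 and picks D; Player 2 would get -7.
- c2: Player 1 compares -2, 0, 7, 5 and picks C; Player 2 would get 5.
- c3: Player 1 compares -4, -8, -1, 3 and picks D; Player 2 would get 2.
Maximizing over -7, 5, 2, Player 2 chooses c2. Subgame-perfect outcome: (C, c2) with payoffs (7, 5).
Under simultaneous play:
Player 1's best replies: c1→D; c2→C; c3→D.
Player 2's best replies: A→c3; B→c2; C→c3; D→c3.
Only (D, c3) has each player best-responding; Nash payoffs (3, 2).
Player 2's commitment gain: 5 − 2 = 3.

3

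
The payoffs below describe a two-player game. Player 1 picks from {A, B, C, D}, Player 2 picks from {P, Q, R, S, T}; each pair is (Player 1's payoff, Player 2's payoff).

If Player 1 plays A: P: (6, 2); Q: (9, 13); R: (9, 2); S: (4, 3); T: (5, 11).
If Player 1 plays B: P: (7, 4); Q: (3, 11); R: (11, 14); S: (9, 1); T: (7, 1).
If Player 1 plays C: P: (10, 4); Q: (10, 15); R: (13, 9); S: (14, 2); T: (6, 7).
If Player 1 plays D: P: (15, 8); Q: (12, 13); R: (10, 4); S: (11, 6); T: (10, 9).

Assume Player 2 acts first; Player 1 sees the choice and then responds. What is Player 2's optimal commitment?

Solve by backward induction (Player 2 leads).
- P: Player 1 compares 6, 7, 10, 15 and picks D; Player 2 would get 8.
- Q: Player 1 compares 9, 3, 10, 12 and picks D; Player 2 would get 13.
- R: Player 1 compares 9, 11, 13, 10 and picks C; Player 2 would get 9.
- S: Player 1 compares 4, 9, 14, 11 and picks C; Player 2 would get 2.
- T: Player 1 compares 5, 7, 6, 10 and picks D; Player 2 would get 9.
Among 8, 13, 9, 2, 9, the best is 13 at Q. Subgame-perfect outcome: (D, Q) with payoffs (12, 13).

Q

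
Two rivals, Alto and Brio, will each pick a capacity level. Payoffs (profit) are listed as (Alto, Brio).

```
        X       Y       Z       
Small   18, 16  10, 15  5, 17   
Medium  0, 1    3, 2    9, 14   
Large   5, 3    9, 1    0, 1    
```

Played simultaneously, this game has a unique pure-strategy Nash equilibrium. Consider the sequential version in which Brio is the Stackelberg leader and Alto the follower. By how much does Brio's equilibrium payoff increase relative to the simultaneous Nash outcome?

2

Alto best-responds to each possible Brio move:
- X: Alto compares 18, 0, 5 and picks Small; Brio would get 16.
- Y: Alto compares 10, 3, 9 and picks Small; Brio would get 15.
- Z: Alto compares 5, 9, 0 and picks Medium; Brio would get 14.
Among 16, 15, 14, the best is 16 at X. Subgame-perfect outcome: (Small, X) with payoffs (18, 16).
Now find the simultaneous Nash equilibrium.
Alto's best replies: X→Small; Y→Small; Z→Medium.
Brio's best replies: Small→Z; Medium→Z; Large→X.
The unique mutual best reply is (Medium, Z), giving (9, 14).
Brio's commitment gain: 16 − 14 = 2.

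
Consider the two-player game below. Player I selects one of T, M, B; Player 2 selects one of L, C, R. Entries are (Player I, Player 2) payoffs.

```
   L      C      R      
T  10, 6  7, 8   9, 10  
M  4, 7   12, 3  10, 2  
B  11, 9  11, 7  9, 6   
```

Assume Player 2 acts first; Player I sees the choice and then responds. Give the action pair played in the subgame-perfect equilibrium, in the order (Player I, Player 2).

(B, L)

Work backward from Player I's decision.
- L → Player I plays B (best of 10, 4, 11); Player 2 gets 9.
- C → Player I plays M (best of 7, 12, 11); Player 2 gets 3.
- R → Player I plays M (best of 9, 10, 9); Player 2 gets 2.
Among 9, 3, 2, the best is 9 at L. Subgame-perfect outcome: (B, L) with payoffs (11, 9).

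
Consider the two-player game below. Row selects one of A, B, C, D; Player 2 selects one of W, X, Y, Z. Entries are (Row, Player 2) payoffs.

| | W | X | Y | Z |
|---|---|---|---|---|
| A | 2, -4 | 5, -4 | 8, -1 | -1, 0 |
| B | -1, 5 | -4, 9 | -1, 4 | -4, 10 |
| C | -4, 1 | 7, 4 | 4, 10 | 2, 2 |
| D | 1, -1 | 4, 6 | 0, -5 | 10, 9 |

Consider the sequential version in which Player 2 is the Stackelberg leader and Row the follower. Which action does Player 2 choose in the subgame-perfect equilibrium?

Z

Solve by backward induction (Player 2 leads).
- W: Row compares 2, -1, -4, 1 and picks A; Player 2 would get -4.
- X: Row compares 5, -4, 7, 4 and picks C; Player 2 would get 4.
- Y: Row compares 8, -1, 4, 0 and picks A; Player 2 would get -1.
- Z: Row compares -1, -4, 2, 10 and picks D; Player 2 would get 9.
Maximizing over -4, 4, -1, 9, Player 2 chooses Z. Subgame-perfect outcome: (D, Z) with payoffs (10, 9).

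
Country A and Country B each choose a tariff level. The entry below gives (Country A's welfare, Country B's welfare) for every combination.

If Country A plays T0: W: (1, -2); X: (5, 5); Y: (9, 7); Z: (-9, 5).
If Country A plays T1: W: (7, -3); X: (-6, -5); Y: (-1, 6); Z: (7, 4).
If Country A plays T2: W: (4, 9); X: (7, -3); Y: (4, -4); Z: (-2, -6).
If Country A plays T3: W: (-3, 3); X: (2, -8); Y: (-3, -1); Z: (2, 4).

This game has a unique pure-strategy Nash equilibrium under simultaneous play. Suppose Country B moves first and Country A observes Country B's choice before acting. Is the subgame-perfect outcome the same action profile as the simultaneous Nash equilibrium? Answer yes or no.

Country A best-responds to each possible Country B move:
- W → Country A plays T1 (best of 1, 7, 4, -3); Country B gets -3.
- X → Country A plays T2 (best of 5, -6, 7, 2); Country B gets -3.
- Y → Country A plays T0 (best of 9, -1, 4, -3); Country B gets 7.
- Z → Country A plays T1 (best of -9, 7, -2, 2); Country B gets 4.
Among -3, -3, 7, 4, the best is 7 at Y. Subgame-perfect outcome: (T0, Y) with payoffs (9, 7).
Under simultaneous play:
Country A's best replies: W→T1; X→T2; Y→T0; Z→T1.
Country B's best replies: T0→Y; T1→Y; T2→W; T3→Z.
Only (T0, Y) has each player best-responding; Nash payoffs (9, 7).
Sequential outcome (T0, Y) coincides with the Nash profile (T0, Y).

yes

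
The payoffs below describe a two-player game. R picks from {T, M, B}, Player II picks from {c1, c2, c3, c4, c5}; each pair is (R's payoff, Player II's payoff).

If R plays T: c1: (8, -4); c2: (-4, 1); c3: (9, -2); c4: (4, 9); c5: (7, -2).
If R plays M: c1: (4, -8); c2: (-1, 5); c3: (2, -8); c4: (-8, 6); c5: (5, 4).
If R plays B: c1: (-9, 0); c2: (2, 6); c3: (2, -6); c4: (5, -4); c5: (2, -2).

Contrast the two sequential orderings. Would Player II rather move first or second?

If R leads: Player II's best replies are T→c4, M→c4, B→c2; R's induced payoffs 4, -8, 2; outcome (T, c4), payoffs (4, 9).
If Player II leads: R's best replies are c1→T, c2→B, c3→T, c4→B, c5→T; Player II's induced payoffs -4, 6, -2, -4, -2; outcome (B, c2), payoffs (2, 6).
Player II gets 6 moving first and 9 moving second, so Player II prefers to move second.

second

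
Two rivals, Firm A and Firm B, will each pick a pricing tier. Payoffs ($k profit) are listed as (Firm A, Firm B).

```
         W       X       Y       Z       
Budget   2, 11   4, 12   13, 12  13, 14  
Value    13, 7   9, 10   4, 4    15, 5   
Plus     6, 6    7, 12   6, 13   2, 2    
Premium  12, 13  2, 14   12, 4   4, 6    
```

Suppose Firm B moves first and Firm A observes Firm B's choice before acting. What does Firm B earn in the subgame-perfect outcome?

Solve by backward induction (Firm B leads).
- W: Firm A compares 2, 13, 6, 12 and picks Value; Firm B would get 7.
- X: Firm A compares 4, 9, 7, 2 and picks Value; Firm B would get 10.
- Y: Firm A compares 13, 4, 6, 12 and picks Budget; Firm B would get 12.
- Z: Firm A compares 13, 15, 2, 4 and picks Value; Firm B would get 5.
Firm B's induced payoffs are 7, 10, 12, 5, so Firm B commits to Y. Subgame-perfect outcome: (Budget, Y) with payoffs (13, 12).

12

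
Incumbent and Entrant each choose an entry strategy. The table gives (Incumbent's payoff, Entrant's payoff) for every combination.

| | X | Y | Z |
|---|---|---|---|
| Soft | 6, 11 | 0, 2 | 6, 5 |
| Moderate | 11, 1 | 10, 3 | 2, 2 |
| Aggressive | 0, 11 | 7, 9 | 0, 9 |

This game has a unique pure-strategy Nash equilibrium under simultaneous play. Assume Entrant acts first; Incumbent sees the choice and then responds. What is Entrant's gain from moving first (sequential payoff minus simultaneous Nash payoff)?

Solve by backward induction (Entrant leads).
- X: Incumbent compares 6, 11, 0 and picks Moderate; Entrant would get 1.
- Y: Incumbent compares 0, 10, 7 and picks Moderate; Entrant would get 3.
- Z: Incumbent compares 6, 2, 0 and picks Soft; Entrant would get 5.
Maximizing over 1, 3, 5, Entrant chooses Z. Subgame-perfect outcome: (Soft, Z) with payoffs (6, 5).
For the simultaneous game, intersect best replies.
Incumbent's best replies: X→Moderate; Y→Moderate; Z→Soft.
Entrant's best replies: Soft→X; Moderate→Y; Aggressive→X.
The unique mutual best reply is (Moderate, Y), giving (10, 3).
Entrant's commitment gain: 5 − 3 = 2.

2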